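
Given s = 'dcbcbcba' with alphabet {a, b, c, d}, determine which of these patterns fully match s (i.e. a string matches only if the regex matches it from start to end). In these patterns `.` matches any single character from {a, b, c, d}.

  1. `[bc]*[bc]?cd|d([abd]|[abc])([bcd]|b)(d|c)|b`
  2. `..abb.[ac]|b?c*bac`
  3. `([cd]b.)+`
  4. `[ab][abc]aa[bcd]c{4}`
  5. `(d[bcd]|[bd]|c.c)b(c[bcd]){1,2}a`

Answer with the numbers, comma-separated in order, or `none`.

1 → no match
2 → no match
3 → no match
4 → no match — must end with 'c'
5 → match

5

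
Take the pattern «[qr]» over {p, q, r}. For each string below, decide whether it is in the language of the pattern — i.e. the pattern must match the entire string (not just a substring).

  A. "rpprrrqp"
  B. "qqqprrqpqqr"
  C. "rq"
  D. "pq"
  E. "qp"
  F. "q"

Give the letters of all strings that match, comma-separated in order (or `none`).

F

A → no match
B → no match
C → no match
D → no match
E → no match
F → match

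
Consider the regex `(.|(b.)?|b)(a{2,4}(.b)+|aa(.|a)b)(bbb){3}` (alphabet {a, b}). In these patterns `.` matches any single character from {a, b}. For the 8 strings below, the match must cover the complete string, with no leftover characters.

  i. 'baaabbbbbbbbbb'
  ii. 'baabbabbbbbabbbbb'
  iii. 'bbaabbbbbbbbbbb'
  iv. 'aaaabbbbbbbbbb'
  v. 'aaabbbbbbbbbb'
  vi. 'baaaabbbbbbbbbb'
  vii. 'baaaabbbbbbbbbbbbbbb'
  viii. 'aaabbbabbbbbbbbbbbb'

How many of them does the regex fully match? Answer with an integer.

7

i → match
ii → no match
iii → match
iv → match
v → match
vi → match
vii → match
viii → match
Total matched: 7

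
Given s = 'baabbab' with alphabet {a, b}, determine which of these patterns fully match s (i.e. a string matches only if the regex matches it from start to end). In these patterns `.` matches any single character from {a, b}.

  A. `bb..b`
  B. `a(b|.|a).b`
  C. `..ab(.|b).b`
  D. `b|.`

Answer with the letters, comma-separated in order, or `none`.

A → no match — must start with 'bb'
B → no match — must start with 'a'
C → match
D → no match

C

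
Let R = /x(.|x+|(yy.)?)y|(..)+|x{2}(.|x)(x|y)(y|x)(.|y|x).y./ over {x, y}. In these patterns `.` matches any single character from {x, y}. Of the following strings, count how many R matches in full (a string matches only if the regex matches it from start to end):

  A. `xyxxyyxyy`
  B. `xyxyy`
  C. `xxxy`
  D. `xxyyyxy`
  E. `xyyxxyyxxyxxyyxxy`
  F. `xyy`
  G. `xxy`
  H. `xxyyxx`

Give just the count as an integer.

4

A. `xyxxyyxyy` → no match
B. `xyxyy` → no match
C. `xxxy` → match
D. `xxyyyxy` → no match
E → no match
F. `xyy` → match
G. `xxy` → match
H. `xxyyxx` → match
Total matched: 4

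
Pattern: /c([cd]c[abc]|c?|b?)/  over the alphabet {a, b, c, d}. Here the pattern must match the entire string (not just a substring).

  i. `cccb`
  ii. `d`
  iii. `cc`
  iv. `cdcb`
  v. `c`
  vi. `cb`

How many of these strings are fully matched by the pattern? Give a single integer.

5

i → match
ii → no match — must start with `c`
iii → match
iv → match
v → match
vi → match
Total matched: 5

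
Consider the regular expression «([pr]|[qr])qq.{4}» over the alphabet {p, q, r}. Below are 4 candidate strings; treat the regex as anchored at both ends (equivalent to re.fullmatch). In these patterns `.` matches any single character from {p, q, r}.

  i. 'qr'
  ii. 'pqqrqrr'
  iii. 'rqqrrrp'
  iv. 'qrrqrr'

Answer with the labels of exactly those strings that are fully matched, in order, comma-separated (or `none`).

i → no match
ii → match
iii → match
iv → no match

ii, iii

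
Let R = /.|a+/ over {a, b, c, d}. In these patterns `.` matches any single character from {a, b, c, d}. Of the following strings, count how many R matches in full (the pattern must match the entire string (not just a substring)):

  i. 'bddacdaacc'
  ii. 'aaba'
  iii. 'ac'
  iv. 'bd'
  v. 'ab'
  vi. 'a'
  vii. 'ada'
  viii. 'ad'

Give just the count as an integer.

1

i. 'bddacdaacc' → no match
ii. 'aaba' → no match
iii. 'ac' → no match
iv. 'bd' → no match
v. 'ab' → no match
vi. 'a' → match
vii. 'ada' → no match
viii. 'ad' → no match
Total matched: 1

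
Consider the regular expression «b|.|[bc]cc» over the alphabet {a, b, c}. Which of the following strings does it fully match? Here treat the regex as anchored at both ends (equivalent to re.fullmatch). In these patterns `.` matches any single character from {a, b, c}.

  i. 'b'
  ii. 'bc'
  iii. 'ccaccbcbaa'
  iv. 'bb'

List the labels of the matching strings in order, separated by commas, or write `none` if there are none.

i

i → match
ii → no match
iii → no match
iv → no match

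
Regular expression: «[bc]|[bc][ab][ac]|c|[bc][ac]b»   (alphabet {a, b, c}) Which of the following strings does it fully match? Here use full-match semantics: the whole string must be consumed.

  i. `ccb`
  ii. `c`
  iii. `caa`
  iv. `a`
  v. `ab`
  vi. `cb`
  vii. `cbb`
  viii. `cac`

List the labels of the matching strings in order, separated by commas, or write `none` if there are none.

i, ii, iii, viii

i. `ccb` → match
ii. `c` → match
iii. `caa` → match
iv. `a` → no match
v. `ab` → no match
vi. `cb` → no match
vii. `cbb` → no match
viii. `cac` → match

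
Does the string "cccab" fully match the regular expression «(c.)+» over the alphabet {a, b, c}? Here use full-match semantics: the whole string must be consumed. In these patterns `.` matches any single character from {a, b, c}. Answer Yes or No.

No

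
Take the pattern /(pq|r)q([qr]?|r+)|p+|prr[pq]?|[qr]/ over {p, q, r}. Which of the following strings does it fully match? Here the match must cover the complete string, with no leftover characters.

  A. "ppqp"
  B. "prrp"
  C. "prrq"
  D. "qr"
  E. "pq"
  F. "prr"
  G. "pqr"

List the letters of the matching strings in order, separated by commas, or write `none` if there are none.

B, C, F

A → no match
B → match
C → match
D → no match
E → no match
F → match
G → no match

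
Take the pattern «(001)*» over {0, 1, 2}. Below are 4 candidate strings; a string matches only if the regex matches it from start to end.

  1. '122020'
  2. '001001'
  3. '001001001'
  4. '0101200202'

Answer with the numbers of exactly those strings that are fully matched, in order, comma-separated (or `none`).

2, 3

1 → no match
2 → match
3 → match
4 → no match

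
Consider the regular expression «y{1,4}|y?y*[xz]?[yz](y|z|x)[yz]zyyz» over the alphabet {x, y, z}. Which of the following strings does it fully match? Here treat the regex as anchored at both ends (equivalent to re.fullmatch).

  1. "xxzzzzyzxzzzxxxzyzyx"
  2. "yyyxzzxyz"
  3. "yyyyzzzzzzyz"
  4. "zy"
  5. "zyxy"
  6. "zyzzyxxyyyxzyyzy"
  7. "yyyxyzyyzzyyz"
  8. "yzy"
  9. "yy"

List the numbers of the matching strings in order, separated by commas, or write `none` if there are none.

1 → no match
2 → no match
3 → no match
4 → no match
5 → no match
6 → no match
7 → no match
8 → no match
9 → match

9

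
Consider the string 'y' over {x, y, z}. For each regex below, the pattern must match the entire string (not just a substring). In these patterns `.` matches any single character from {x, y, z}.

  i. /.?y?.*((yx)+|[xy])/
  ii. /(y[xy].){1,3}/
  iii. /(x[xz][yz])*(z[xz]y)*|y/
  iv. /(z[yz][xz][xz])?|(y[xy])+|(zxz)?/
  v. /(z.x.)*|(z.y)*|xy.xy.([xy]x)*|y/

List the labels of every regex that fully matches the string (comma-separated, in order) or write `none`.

i, iii, v

i → match
ii → no match
iii → match
iv → no match
v → match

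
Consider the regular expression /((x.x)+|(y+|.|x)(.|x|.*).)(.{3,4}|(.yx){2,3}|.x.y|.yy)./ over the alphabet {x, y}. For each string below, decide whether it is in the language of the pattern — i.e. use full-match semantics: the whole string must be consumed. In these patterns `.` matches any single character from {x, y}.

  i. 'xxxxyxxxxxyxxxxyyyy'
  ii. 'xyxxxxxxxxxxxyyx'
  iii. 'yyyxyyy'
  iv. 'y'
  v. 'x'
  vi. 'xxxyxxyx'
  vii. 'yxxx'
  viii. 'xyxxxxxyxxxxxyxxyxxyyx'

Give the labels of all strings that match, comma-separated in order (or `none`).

i, ii, iii, vi, viii

i → match
ii → match
iii → match
iv → no match
v → no match
vi → match
vii → no match
viii → match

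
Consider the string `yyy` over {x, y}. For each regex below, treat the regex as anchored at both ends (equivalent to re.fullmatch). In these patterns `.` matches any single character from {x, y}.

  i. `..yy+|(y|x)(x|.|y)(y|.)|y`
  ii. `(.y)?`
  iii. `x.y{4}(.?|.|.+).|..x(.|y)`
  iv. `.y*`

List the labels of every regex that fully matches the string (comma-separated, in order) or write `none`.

i → match
ii → no match
iii → no match
iv → match

i, iv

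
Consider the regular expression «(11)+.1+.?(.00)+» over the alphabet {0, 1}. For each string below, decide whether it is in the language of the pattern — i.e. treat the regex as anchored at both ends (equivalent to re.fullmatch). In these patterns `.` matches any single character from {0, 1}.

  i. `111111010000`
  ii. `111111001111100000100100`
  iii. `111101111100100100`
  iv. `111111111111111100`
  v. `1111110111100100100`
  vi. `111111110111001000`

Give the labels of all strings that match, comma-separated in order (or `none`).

i, iii, iv, v

i. `111111010000` → match
ii → no match
iii → match
iv → match
v → match
vi → no match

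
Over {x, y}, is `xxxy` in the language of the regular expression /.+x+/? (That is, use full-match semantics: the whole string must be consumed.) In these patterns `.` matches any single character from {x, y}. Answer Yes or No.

Every match must end with `x`, but `xxxy` does not.

No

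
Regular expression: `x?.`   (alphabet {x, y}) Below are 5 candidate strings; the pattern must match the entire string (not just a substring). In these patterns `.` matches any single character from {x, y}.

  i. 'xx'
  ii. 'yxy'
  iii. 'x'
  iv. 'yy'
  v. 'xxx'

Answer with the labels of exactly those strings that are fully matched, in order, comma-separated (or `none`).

i, iii

i. 'xx' → match
ii. 'yxy' → no match
iii. 'x' → match
iv. 'yy' → no match
v. 'xxx' → no match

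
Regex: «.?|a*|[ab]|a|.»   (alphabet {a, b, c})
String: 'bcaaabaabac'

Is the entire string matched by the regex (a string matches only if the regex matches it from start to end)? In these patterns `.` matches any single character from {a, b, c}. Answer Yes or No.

No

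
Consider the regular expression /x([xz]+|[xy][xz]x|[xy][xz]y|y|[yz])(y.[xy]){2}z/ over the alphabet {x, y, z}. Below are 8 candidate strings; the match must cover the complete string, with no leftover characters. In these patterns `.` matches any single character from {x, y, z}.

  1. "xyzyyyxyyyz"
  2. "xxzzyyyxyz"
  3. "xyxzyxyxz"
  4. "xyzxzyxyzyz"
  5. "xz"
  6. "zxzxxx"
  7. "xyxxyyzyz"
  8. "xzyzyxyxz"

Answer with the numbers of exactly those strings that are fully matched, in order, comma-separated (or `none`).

1 → match
2 → no match
3 → no match
4 → no match
5 → no match
6 → no match — must start with "x"
7 → no match
8 → no match

1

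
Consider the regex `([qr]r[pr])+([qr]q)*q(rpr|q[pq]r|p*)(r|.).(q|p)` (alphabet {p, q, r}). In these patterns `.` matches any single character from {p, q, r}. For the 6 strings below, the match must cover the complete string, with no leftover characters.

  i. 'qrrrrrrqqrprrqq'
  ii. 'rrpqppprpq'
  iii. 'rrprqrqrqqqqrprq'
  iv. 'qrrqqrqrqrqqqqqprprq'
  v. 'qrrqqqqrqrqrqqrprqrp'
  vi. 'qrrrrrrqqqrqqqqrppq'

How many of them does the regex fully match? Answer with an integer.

i → match
ii → match
iii → match
iv → match
v → match
vi → match
Total matched: 6

6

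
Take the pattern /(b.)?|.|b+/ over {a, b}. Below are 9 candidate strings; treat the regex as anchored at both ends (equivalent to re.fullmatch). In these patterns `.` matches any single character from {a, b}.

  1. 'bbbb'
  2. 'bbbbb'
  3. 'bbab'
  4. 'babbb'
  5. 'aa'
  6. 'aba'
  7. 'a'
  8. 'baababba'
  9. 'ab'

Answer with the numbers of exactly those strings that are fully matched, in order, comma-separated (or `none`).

1, 2, 7

1. 'bbbb' → match
2. 'bbbbb' → match
3. 'bbab' → no match
4. 'babbb' → no match
5. 'aa' → no match
6. 'aba' → no match
7. 'a' → match
8. 'baababba' → no match
9. 'ab' → no match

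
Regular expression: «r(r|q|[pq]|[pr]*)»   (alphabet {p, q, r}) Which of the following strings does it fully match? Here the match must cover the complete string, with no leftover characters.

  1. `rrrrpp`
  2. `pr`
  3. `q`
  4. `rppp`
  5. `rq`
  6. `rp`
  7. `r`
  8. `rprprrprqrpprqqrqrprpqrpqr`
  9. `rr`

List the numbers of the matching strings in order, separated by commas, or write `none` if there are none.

1 → match
2 → no match — must start with `r`
3 → no match — must start with `r`
4 → match
5 → match
6 → match
7 → match
8 → no match
9 → match

1, 4, 5, 6, 7, 9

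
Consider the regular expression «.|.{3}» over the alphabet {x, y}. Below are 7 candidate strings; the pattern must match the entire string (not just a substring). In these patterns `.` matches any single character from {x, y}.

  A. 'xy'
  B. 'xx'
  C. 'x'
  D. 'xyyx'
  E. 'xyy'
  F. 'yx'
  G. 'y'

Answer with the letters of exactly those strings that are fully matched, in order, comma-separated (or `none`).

C, E, G

A → no match
B → no match
C → match
D → no match
E → match
F → no match
G → match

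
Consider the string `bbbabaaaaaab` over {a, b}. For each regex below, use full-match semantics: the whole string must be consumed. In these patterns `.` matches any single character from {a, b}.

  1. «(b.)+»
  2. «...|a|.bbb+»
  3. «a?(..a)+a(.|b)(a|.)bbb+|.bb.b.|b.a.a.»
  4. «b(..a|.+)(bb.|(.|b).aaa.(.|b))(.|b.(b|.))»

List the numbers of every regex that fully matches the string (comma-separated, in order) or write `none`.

4

1 → no match
2 → no match
3 → no match
4 → match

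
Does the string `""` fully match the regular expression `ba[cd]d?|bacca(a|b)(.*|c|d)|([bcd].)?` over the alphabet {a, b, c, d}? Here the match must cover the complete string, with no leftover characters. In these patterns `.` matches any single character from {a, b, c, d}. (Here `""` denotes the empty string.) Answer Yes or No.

Yes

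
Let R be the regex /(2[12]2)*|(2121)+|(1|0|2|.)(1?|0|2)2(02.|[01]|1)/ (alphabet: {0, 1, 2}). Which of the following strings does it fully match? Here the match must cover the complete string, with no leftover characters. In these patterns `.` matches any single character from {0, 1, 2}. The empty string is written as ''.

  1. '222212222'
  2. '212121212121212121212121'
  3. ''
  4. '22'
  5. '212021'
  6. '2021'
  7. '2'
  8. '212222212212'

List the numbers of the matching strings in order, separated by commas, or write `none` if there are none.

1 → match
2 → match
3 → match
4 → no match
5 → match
6 → match
7 → no match
8 → match

1, 2, 3, 5, 6, 8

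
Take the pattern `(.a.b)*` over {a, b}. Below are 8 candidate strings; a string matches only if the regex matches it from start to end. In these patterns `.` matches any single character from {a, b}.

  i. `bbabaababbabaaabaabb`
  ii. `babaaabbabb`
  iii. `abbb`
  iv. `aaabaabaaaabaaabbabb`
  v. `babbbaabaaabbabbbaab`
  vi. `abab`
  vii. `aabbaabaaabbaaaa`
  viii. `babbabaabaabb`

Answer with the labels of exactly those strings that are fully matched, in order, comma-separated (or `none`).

v

i → no match
ii. `babaaabbabb` → no match
iii. `abbb` → no match
iv → no match
v → match
vi. `abab` → no match
vii → no match
viii → no match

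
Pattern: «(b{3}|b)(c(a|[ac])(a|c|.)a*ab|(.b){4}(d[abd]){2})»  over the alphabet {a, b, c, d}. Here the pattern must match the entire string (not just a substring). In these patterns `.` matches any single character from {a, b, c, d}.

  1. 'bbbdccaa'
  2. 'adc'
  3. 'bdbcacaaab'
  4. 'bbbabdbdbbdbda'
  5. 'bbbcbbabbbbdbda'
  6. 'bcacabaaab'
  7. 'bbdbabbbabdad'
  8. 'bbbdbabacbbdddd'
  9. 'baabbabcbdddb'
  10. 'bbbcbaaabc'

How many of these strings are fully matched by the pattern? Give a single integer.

0

1. 'bbbdccaa' → no match
2. 'adc' → no match — must start with 'b'
3. 'bdbcacaaab' → no match
4 → no match
5 → no match
6. 'bcacabaaab' → no match
7 → no match
8 → no match
9 → no match
10. 'bbbcbaaabc' → no match
Total matched: 0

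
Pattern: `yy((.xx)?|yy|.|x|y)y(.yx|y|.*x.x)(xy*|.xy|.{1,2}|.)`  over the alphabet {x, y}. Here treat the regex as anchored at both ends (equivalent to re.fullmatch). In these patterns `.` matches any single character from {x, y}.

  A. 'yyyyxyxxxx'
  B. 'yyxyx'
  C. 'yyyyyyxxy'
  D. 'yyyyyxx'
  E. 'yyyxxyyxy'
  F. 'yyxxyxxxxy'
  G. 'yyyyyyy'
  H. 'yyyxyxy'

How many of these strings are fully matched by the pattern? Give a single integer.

6

A → match
B → no match
C → match
D → match
E → match
F → no match
G → match
H → match
Total matched: 6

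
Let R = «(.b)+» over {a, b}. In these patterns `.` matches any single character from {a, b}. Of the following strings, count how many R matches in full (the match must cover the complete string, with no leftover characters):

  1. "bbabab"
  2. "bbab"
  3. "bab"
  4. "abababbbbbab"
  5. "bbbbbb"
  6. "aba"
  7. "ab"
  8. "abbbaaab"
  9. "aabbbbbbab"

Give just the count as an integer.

5

1 → match
2 → match
3 → no match
4 → match
5 → match
6 → no match — must end with "b"
7 → match
8 → no match
9 → no match
Total matched: 5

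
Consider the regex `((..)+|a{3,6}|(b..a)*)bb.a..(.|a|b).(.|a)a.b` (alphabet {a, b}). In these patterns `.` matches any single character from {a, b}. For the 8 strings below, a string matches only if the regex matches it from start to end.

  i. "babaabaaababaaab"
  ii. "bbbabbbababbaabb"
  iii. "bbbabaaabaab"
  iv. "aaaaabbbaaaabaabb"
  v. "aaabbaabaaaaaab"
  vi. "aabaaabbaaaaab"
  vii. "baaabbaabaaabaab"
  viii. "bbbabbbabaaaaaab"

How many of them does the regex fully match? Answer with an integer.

i → no match
ii → match
iii. "bbbabaaabaab" → match
iv → match
v → match
vi → no match
vii → match
viii → match
Total matched: 6

6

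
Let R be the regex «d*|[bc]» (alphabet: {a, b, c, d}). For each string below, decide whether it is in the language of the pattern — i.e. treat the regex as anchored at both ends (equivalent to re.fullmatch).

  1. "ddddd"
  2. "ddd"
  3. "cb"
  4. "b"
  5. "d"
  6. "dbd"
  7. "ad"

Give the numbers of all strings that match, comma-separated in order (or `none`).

1, 2, 4, 5

1 → match
2 → match
3 → no match
4 → match
5 → match
6 → no match
7 → no match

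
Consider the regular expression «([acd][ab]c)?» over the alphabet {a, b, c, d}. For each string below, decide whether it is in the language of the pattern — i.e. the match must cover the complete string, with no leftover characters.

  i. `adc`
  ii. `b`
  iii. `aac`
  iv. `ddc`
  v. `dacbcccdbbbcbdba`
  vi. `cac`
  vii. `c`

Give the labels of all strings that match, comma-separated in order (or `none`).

iii, vi

i. `adc` → no match
ii. `b` → no match
iii. `aac` → match
iv. `ddc` → no match
v → no match
vi. `cac` → match
vii. `c` → no match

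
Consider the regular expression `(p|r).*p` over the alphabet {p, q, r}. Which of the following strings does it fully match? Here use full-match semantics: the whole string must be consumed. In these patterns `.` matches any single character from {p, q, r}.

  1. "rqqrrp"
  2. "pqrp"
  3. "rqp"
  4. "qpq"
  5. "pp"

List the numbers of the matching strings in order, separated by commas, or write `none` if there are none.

1, 2, 3, 5

1 → match
2 → match
3 → match
4 → no match — must end with "p"
5 → match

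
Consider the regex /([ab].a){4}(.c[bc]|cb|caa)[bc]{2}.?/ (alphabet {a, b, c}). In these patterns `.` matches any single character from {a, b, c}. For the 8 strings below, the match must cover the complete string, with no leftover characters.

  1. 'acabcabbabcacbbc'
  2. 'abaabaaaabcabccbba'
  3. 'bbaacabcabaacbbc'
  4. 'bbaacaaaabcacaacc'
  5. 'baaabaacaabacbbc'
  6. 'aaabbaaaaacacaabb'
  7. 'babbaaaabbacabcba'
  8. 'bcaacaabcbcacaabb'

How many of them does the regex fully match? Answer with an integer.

6

1 → match
2 → match
3 → match
4 → match
5 → match
6 → match
7 → no match
8 → no match
Total matched: 6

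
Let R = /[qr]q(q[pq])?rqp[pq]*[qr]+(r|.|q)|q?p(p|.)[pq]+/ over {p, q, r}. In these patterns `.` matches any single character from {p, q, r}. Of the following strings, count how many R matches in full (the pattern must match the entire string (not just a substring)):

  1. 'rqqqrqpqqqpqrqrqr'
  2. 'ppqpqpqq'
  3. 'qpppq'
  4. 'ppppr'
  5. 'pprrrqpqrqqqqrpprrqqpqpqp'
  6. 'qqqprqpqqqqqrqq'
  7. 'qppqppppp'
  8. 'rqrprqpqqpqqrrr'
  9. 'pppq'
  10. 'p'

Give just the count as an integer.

6

1 → match
2 → match
3 → match
4 → no match
5 → no match
6 → match
7 → match
8 → no match
9 → match
10 → no match
Total matched: 6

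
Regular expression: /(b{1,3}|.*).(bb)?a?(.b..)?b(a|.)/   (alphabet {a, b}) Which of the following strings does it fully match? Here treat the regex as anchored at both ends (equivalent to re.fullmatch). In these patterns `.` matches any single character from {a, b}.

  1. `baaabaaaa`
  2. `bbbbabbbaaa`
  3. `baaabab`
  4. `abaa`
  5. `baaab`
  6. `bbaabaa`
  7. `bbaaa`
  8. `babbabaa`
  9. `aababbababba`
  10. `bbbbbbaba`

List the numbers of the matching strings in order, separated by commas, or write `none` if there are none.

9, 10

1 → no match
2 → no match
3 → no match
4 → no match
5 → no match
6 → no match
7 → no match
8 → no match
9 → match
10 → match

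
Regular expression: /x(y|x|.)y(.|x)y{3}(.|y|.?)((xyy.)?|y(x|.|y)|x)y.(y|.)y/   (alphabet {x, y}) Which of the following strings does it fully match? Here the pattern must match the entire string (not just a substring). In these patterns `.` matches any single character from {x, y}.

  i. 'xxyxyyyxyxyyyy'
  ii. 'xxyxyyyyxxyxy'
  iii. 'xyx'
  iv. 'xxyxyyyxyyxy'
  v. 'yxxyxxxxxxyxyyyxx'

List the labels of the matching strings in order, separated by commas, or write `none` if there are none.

i → match
ii → no match
iii → no match — must end with 'y'
iv → match
v → no match — must start with 'x'

i, iv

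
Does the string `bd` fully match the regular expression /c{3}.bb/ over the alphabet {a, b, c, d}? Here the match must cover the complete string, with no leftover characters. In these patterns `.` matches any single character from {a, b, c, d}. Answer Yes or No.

Every match must start with `c`, but `bd` does not.

No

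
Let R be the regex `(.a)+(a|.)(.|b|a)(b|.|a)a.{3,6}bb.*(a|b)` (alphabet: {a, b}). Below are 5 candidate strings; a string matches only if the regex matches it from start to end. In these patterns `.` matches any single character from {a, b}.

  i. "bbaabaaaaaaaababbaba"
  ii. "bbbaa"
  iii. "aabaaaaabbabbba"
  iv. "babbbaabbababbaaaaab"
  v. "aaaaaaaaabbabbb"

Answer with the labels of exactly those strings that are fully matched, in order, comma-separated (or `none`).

iii, iv, v

i → no match
ii → no match
iii → match
iv → match
v → match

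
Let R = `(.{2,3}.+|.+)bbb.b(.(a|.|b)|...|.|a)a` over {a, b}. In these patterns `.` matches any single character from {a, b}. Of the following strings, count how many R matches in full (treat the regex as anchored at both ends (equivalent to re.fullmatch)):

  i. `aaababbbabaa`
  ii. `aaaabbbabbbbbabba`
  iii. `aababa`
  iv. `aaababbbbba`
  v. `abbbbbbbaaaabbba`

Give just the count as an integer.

i → match
ii → match
iii → no match
iv → no match
v → no match
Total matched: 2

2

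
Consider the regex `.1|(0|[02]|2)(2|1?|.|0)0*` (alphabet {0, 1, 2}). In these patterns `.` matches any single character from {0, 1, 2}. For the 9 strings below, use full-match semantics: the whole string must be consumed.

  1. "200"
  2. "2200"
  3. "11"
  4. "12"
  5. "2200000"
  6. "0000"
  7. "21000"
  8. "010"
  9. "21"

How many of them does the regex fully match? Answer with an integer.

1 → match
2 → match
3 → match
4 → no match
5 → match
6 → match
7 → match
8 → match
9 → match
Total matched: 8

8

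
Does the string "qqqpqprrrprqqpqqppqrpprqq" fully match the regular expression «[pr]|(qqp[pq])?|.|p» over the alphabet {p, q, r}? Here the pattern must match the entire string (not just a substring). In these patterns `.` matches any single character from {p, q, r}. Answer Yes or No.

No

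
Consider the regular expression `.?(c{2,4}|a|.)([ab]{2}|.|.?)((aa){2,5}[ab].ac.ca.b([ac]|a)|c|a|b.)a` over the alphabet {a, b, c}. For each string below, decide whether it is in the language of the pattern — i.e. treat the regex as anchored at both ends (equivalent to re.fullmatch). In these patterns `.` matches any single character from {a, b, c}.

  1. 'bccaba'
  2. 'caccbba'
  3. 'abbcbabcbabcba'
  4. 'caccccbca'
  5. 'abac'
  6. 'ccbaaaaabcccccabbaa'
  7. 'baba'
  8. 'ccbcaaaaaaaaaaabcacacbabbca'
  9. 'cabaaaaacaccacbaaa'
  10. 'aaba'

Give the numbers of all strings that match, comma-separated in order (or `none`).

1 → no match
2 → no match
3 → no match
4 → no match
5 → no match — must end with 'a'
6 → no match
7 → no match
8 → no match
9 → no match
10 → no match

none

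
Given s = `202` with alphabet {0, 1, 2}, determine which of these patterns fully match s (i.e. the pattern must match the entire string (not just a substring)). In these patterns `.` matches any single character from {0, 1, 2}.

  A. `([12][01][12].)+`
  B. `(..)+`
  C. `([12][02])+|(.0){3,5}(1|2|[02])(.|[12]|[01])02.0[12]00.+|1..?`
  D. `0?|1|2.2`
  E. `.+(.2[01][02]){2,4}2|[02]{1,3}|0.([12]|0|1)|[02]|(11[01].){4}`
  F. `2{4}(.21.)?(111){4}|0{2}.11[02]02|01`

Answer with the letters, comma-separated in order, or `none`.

A → no match
B → no match
C → no match
D → match
E → match
F → no match

D, E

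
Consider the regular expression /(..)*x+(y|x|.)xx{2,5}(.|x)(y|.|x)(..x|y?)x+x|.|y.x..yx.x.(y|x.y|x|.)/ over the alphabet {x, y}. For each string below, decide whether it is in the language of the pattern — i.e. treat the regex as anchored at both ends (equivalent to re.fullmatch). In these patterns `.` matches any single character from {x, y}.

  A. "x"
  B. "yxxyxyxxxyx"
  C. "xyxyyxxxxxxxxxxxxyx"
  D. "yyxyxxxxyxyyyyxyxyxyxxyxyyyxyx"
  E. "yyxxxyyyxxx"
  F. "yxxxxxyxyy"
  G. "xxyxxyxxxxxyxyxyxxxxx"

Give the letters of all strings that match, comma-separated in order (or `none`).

A, B

A → match
B → match
C → no match
D → no match
E → no match
F → no match
G → no match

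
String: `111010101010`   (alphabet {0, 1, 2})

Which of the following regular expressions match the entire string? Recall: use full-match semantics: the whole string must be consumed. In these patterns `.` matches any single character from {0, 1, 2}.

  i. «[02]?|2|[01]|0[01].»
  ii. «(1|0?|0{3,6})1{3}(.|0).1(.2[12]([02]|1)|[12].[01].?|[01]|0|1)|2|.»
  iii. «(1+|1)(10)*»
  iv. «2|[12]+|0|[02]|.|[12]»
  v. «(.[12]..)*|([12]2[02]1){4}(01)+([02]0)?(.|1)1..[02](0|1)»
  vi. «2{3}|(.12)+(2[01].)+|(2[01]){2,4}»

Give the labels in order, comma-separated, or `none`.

iii

i → no match
ii → no match
iii → match
iv → no match
v → no match
vi → no match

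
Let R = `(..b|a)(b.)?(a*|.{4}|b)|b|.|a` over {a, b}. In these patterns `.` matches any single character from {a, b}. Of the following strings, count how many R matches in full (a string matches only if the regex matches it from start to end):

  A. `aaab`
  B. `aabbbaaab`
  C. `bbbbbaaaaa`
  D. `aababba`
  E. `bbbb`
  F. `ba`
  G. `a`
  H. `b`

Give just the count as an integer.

6

A → no match
B → match
C → match
D → match
E → match
F → no match
G → match
H → match
Total matched: 6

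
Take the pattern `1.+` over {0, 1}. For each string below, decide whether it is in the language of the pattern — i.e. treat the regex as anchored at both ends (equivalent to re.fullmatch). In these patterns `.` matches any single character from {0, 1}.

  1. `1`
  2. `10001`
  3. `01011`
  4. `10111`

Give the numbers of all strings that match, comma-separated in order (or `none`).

2, 4

1 → no match
2 → match
3 → no match — must start with `1`
4 → match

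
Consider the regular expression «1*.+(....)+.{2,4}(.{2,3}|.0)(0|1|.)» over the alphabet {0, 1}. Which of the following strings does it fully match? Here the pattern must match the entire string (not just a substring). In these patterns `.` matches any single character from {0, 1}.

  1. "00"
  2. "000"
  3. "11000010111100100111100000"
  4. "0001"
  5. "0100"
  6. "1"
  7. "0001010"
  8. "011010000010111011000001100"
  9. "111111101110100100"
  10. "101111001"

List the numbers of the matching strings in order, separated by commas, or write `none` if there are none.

3, 8, 9

1. "00" → no match
2. "000" → no match
3 → match
4. "0001" → no match
5. "0100" → no match
6. "1" → no match
7. "0001010" → no match
8 → match
9 → match
10. "101111001" → no match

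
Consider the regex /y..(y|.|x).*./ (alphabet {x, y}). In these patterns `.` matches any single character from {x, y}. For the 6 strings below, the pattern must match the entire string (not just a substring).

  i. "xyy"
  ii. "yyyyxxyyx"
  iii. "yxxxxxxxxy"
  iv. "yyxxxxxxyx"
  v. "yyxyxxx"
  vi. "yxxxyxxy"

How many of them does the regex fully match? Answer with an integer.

5

i → no match — must start with "y"
ii → match
iii → match
iv → match
v → match
vi → match
Total matched: 5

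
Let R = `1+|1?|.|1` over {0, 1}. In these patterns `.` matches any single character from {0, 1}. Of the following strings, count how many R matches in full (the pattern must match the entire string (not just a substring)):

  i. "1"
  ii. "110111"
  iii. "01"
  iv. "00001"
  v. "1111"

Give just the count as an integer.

2

i. "1" → match
ii. "110111" → no match
iii. "01" → no match
iv. "00001" → no match
v. "1111" → match
Total matched: 2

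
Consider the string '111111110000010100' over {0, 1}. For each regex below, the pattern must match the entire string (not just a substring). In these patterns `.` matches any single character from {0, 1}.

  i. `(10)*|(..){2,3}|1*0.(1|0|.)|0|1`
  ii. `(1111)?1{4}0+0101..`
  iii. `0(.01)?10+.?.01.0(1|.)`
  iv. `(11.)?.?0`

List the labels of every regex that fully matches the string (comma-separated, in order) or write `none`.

ii

i → no match
ii → match
iii → no match — must start with '0'
iv → no match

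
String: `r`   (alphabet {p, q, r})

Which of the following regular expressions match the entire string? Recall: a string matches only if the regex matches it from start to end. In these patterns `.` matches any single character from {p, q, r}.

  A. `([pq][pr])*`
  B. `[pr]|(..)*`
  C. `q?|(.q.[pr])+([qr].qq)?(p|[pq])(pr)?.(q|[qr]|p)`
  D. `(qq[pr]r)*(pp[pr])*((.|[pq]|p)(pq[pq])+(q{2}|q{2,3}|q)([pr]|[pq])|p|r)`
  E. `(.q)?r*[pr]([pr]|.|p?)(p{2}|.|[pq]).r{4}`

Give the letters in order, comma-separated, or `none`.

B, D

A → no match
B → match
C → no match
D → match
E → no match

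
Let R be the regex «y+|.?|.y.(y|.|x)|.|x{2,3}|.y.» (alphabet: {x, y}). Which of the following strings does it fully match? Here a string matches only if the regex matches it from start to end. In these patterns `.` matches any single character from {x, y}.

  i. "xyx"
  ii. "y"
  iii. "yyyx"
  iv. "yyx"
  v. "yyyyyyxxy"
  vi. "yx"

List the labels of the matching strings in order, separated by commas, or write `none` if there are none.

i, ii, iii, iv

i → match
ii → match
iii → match
iv → match
v → no match
vi → no match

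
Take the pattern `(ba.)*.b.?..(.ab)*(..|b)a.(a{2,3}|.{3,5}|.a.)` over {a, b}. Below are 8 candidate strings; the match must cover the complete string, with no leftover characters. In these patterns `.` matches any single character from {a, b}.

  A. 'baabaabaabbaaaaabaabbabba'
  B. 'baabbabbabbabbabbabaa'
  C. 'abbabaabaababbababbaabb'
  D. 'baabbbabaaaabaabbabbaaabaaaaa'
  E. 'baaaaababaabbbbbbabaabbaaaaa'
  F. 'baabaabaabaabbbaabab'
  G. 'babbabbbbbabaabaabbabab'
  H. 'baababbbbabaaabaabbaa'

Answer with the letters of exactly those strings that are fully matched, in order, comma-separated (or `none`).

B

A → no match
B → match
C → no match
D → no match
E → no match
F → no match
G → no match
H → no match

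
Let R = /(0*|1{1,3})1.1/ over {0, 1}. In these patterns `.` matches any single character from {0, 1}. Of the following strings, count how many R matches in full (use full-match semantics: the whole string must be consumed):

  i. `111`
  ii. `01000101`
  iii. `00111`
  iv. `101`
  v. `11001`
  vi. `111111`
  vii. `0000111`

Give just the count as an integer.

i → match
ii → no match
iii → match
iv → match
v → no match
vi → match
vii → match
Total matched: 5

5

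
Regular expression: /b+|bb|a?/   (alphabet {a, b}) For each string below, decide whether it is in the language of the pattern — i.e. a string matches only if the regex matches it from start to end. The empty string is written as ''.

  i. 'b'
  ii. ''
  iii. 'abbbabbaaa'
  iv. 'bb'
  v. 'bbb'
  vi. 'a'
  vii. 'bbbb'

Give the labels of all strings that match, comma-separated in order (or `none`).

i, ii, iv, v, vi, vii

i → match
ii → match
iii → no match
iv → match
v → match
vi → match
vii → match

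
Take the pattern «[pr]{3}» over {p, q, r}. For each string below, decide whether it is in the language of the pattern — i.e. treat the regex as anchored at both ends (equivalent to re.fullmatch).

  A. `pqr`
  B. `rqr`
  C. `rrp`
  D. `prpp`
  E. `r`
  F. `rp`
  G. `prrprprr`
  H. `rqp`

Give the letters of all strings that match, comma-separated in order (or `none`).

A → no match
B → no match
C → match
D → no match
E → no match
F → no match
G → no match
H → no match

C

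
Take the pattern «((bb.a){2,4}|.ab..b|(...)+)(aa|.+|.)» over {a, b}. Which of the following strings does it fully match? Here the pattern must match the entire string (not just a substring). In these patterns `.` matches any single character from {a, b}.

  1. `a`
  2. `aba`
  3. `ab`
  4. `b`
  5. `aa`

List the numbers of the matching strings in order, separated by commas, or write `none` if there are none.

none

1 → no match
2 → no match
3 → no match
4 → no match
5 → no match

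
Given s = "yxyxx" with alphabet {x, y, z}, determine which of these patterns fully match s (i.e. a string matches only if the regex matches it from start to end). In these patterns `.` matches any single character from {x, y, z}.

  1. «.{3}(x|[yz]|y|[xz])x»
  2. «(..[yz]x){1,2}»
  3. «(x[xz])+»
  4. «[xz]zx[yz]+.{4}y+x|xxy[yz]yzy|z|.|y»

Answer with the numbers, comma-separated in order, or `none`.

1 → match
2 → no match
3 → no match — must start with "x"
4 → no match

1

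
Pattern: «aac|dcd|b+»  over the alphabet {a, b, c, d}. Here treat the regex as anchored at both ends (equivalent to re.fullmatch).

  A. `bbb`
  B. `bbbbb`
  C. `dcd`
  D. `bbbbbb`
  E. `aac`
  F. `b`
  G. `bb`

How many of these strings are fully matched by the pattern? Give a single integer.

A → match
B → match
C → match
D → match
E → match
F → match
G → match
Total matched: 7

7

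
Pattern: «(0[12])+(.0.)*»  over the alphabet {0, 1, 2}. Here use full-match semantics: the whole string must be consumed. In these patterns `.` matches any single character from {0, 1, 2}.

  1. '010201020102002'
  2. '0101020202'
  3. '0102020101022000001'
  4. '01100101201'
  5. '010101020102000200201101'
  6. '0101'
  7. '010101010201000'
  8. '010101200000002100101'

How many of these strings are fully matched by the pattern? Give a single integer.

7

1 → match
2. '0101020202' → match
3 → no match
4. '01100101201' → match
5 → match
6. '0101' → match
7 → match
8 → match
Total matched: 7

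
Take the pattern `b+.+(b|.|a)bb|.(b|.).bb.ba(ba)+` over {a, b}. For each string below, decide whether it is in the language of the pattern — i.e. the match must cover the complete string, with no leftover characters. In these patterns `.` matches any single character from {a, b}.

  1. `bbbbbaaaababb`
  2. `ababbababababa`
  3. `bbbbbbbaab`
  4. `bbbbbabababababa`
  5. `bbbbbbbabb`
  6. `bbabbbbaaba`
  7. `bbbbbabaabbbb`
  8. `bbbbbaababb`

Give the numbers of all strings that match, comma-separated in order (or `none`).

1, 2, 4, 5, 7, 8

1 → match
2 → match
3. `bbbbbbbaab` → no match
4 → match
5. `bbbbbbbabb` → match
6. `bbabbbbaaba` → no match
7 → match
8. `bbbbbaababb` → match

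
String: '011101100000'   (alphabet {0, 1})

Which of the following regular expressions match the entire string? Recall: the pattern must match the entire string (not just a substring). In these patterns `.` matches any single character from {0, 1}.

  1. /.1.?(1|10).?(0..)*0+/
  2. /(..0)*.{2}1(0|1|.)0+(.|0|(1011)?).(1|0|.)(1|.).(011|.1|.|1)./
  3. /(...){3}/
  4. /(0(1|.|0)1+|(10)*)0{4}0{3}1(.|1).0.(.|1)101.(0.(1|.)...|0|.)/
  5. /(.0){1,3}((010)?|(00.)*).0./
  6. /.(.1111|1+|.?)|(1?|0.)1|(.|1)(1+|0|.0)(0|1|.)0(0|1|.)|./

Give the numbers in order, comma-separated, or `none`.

1, 2

1 → match
2 → match
3 → no match
4 → no match
5 → no match
6 → no match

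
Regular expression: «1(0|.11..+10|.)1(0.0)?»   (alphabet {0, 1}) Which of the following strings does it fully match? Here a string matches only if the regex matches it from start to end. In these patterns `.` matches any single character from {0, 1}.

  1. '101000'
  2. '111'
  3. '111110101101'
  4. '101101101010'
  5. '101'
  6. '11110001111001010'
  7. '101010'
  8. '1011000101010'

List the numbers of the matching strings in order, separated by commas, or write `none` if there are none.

1 → match
2 → match
3 → match
4 → match
5 → match
6 → no match
7 → match
8 → match

1, 2, 3, 4, 5, 7, 8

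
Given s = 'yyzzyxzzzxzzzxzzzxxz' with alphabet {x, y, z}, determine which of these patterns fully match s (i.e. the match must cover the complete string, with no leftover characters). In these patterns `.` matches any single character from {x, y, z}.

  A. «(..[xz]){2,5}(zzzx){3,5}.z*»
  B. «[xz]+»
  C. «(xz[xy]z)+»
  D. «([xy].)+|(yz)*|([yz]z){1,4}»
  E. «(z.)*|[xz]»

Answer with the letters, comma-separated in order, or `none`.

A → match
B → no match
C → no match — must start with 'xz'
D → no match
E → no match

A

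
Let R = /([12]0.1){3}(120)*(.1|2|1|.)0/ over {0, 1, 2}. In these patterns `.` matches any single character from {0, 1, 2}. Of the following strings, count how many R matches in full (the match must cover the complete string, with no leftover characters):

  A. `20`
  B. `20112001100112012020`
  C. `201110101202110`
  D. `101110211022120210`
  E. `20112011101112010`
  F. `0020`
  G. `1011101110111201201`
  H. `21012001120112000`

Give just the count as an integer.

2

A → no match
B → match
C → no match
D → no match
E → match
F → no match
G → no match — must end with `0`
H → no match
Total matched: 2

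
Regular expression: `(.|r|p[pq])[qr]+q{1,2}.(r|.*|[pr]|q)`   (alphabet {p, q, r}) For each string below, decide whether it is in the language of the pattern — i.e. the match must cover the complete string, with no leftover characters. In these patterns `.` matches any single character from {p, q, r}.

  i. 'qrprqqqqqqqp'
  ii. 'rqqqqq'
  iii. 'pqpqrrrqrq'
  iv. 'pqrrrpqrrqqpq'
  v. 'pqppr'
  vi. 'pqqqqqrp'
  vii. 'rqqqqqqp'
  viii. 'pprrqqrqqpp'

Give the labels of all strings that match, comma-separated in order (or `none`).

ii, vi, vii, viii

i → no match
ii → match
iii → no match
iv → no match
v → no match
vi → match
vii → match
viii → match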